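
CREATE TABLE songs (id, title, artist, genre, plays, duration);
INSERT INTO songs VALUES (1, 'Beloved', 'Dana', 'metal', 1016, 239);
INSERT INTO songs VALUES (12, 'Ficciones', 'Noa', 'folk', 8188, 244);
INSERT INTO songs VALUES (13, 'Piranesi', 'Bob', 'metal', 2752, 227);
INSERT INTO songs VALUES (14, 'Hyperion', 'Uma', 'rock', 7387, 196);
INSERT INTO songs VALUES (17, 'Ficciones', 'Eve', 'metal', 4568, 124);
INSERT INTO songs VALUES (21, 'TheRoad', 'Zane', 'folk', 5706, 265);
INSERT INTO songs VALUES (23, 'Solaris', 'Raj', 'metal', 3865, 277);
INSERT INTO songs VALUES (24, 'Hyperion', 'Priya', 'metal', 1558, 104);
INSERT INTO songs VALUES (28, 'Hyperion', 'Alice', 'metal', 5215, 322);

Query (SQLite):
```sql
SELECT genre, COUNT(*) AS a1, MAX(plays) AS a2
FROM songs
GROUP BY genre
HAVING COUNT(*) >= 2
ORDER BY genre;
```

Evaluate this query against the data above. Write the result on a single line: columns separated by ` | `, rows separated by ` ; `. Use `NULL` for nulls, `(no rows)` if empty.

folk | 2 | 8188 ; metal | 6 | 5215

Group songs by genre.
Per group compute: COUNT(*), MAX(plays).
HAVING: drop groups with fewer than 2 rows.
  folk: ids {12, 21} → COUNT(*)=2, MAX(plays)=8188
  metal: ids {1, 13, 17, 23, 24, 28} → COUNT(*)=6, MAX(plays)=5215
  rock: ids {14} → COUNT(*)=1, MAX(plays)=7387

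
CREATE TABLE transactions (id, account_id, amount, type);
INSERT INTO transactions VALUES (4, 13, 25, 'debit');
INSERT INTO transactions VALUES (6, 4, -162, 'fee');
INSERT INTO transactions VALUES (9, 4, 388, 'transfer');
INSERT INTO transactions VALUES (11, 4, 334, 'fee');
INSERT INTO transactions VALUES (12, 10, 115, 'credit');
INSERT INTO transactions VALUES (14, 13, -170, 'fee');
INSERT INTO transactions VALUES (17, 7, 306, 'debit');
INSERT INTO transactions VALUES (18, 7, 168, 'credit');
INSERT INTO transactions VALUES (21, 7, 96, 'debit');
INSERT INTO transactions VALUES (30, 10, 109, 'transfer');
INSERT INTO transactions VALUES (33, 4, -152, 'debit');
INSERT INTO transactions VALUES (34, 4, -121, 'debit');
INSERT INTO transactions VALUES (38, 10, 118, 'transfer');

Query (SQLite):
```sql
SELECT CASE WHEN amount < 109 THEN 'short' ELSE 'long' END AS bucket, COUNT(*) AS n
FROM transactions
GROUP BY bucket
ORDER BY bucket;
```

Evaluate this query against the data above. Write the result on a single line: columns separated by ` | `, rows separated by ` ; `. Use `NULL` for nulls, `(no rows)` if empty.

long | 7 ; short | 6

Bucket rows by amount < 109 → 'short' else 'long'; count each bucket.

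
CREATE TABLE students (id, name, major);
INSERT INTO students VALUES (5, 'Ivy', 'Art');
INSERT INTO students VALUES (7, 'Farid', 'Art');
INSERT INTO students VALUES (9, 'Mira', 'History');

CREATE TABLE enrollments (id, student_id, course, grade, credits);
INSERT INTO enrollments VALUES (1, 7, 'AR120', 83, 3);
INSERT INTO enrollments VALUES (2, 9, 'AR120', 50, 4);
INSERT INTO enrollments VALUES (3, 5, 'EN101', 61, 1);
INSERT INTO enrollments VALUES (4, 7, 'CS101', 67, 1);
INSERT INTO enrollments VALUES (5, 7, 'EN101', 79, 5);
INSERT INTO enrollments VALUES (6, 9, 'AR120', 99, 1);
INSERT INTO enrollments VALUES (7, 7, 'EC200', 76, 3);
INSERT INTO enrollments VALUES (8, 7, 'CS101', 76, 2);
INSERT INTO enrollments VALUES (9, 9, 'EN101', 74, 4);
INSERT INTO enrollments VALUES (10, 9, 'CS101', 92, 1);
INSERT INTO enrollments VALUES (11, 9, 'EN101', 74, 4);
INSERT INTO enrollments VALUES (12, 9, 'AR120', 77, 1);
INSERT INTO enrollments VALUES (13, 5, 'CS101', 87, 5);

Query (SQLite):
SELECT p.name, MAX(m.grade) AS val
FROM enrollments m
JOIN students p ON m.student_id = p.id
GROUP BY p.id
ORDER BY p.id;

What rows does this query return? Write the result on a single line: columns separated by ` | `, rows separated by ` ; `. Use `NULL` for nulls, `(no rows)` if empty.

Join each enrollments row to its students via student_id.
Group joined rows by students.id; compute MAX(m.grade) per group.
  5: ids {3, 13} → MAX(m.grade)=87
  7: ids {1, 4, 5, 7, 8} → MAX(m.grade)=83
  9: ids {2, 6, 9, 10, 11, 12} → MAX(m.grade)=99

Ivy | 87 ; Farid | 83 ; Mira | 99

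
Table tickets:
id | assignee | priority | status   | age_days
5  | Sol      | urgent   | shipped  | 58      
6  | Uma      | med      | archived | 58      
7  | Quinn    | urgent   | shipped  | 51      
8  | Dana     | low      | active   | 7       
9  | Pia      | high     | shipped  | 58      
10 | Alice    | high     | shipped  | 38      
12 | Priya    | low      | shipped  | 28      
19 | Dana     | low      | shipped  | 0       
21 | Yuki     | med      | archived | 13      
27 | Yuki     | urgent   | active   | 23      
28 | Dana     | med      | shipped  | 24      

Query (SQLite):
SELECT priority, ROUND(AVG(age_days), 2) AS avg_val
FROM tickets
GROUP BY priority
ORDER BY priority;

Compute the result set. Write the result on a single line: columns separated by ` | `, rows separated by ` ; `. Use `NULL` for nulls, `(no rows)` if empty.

Partition tickets by priority; compute ROUND(AVG(age_days), 2) within each group.
  high: ids {9, 10} → ROUND(AVG(age_days), 2)=48
  low: ids {8, 12, 19} → ROUND(AVG(age_days), 2)=11.67
  med: ids {6, 21, 28} → ROUND(AVG(age_days), 2)=31.67
  urgent: ids {5, 7, 27} → ROUND(AVG(age_days), 2)=44

high | 48 ; low | 11.67 ; med | 31.67 ; urgent | 44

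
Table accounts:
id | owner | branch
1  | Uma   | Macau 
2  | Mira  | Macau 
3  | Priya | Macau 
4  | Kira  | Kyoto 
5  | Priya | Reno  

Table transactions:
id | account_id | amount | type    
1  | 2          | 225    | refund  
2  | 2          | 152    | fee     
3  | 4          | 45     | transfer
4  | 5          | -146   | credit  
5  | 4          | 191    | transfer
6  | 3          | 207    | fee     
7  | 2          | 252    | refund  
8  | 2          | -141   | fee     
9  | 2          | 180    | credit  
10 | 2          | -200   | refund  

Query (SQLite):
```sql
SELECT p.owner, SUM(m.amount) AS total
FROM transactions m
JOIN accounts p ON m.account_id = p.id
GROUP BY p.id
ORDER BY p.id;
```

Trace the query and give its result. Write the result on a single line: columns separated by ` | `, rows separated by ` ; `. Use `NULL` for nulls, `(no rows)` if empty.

Join each transactions row to its accounts via account_id.
Group joined rows by accounts.id; compute SUM(m.amount) per group.
  2: ids {1, 2, 7, 8, 9, 10} → SUM(m.amount)=468
  3: ids {6} → SUM(m.amount)=207
  4: ids {3, 5} → SUM(m.amount)=236
  5: ids {4} → SUM(m.amount)=-146

Mira | 468 ; Priya | 207 ; Kira | 236 ; Priya | -146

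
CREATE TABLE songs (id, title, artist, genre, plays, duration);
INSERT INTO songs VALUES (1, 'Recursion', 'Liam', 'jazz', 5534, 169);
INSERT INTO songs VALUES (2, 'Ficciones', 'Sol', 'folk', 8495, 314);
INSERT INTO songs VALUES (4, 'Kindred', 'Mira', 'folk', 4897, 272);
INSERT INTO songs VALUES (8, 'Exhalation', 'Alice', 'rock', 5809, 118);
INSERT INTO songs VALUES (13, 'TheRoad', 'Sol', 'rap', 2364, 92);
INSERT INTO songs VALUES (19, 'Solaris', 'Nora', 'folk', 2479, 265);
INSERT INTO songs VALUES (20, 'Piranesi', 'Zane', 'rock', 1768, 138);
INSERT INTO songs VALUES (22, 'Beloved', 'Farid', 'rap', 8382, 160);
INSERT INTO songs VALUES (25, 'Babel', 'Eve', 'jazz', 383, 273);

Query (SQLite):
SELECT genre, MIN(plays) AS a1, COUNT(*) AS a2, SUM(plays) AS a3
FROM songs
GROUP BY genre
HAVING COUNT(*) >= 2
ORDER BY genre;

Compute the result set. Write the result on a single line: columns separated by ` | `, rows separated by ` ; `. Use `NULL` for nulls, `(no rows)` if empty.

folk | 2479 | 3 | 15871 ; jazz | 383 | 2 | 5917 ; rap | 2364 | 2 | 10746 ; rock | 1768 | 2 | 7577

Group songs by genre.
Per group compute: MIN(plays), COUNT(*), SUM(plays).
HAVING: drop groups with fewer than 2 rows.
  folk: ids {2, 4, 19} → MIN(plays)=2479, COUNT(*)=3, SUM(plays)=15871
  jazz: ids {1, 25} → MIN(plays)=383, COUNT(*)=2, SUM(plays)=5917
  rap: ids {13, 22} → MIN(plays)=2364, COUNT(*)=2, SUM(plays)=10746
  rock: ids {8, 20} → MIN(plays)=1768, COUNT(*)=2, SUM(plays)=7577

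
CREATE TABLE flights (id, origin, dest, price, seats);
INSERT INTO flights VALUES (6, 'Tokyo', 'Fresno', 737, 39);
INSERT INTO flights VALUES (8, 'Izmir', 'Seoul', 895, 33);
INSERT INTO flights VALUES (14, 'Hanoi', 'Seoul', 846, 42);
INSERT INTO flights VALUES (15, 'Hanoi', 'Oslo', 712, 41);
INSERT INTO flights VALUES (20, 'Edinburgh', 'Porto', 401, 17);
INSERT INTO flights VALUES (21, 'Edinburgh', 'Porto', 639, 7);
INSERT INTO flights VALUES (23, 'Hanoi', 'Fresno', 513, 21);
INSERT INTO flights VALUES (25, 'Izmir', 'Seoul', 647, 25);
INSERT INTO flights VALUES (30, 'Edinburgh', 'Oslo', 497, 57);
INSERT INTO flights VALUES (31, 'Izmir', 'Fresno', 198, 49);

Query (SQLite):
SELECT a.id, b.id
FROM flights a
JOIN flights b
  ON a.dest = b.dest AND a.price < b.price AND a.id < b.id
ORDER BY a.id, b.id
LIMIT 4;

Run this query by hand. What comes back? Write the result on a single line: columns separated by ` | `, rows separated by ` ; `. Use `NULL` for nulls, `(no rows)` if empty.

20 | 21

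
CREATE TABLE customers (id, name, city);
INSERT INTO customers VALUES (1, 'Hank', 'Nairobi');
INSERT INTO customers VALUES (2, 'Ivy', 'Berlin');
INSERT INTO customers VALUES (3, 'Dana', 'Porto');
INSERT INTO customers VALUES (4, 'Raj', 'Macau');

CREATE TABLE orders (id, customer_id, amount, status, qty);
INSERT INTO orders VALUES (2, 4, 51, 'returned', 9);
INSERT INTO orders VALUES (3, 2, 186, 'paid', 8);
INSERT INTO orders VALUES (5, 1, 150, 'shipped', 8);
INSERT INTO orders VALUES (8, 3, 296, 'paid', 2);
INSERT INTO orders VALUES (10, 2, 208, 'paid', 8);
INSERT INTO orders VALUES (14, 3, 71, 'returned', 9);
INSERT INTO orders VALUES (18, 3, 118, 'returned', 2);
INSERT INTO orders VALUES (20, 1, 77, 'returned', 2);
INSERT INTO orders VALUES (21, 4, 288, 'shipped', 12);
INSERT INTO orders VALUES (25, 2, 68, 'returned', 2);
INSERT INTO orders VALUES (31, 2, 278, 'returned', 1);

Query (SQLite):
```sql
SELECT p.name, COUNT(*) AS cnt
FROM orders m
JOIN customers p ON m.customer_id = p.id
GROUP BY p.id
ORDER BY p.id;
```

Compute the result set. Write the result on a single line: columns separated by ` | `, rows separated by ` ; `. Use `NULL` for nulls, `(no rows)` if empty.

Join each orders row to its customers via customer_id.
Group joined rows by customers.id; compute COUNT(*) per group.
  1: ids {5, 20} → COUNT(*)=2
  2: ids {3, 10, 25, 31} → COUNT(*)=4
  3: ids {8, 14, 18} → COUNT(*)=3
  4: ids {2, 21} → COUNT(*)=2

Hank | 2 ; Ivy | 4 ; Dana | 3 ; Raj | 2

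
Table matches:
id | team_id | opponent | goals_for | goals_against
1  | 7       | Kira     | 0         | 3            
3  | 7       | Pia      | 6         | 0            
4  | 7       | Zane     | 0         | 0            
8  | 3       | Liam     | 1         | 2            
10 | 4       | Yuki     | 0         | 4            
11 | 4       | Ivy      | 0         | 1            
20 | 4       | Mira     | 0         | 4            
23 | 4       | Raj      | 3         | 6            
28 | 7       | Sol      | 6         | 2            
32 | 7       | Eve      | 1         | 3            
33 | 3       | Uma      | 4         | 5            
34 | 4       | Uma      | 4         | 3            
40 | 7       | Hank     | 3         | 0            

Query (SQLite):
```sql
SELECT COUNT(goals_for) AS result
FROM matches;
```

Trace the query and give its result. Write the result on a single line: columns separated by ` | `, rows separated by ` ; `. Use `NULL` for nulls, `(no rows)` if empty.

13

All goals_for values: [0, 6, 0, 1, 0, 0, 0, 3, 6, 1, 4, 4, 3].
COUNT(goals_for) counts non-NULL values → 13.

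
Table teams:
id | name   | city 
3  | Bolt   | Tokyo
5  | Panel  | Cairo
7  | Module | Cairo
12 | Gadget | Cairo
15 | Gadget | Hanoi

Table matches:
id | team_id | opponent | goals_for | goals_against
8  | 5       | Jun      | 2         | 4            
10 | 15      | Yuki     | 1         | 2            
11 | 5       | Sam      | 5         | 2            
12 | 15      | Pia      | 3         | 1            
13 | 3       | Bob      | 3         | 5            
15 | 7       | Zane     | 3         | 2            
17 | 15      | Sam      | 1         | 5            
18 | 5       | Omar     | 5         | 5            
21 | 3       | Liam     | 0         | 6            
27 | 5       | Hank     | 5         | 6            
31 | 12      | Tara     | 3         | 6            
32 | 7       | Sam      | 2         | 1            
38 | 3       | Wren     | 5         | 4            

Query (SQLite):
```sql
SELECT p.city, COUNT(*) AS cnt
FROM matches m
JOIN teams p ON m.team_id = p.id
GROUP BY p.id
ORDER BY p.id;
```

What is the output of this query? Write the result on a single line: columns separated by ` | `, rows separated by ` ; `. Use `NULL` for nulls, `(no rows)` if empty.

Join each matches row to its teams via team_id.
Group joined rows by teams.id; compute COUNT(*) per group.
  3: ids {13, 21, 38} → COUNT(*)=3
  5: ids {8, 11, 18, 27} → COUNT(*)=4
  7: ids {15, 32} → COUNT(*)=2
  12: ids {31} → COUNT(*)=1
  15: ids {10, 12, 17} → COUNT(*)=3

Tokyo | 3 ; Cairo | 4 ; Cairo | 2 ; Cairo | 1 ; Hanoi | 3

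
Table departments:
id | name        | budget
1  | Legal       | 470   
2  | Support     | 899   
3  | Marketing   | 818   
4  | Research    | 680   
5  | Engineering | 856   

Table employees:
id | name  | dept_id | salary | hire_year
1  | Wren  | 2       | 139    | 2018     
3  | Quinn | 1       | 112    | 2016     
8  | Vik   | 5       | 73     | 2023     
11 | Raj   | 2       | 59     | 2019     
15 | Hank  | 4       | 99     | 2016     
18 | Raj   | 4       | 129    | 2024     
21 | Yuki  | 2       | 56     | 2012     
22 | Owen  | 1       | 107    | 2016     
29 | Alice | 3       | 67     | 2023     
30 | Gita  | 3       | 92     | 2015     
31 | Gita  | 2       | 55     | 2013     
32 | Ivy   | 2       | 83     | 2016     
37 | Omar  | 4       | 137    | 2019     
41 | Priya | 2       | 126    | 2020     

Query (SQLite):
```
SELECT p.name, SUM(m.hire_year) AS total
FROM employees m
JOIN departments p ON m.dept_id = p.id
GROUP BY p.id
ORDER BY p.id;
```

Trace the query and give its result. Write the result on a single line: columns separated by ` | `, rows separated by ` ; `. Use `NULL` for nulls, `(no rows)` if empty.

Legal | 4032 ; Support | 12098 ; Marketing | 4038 ; Research | 6059 ; Engineering | 2023

Join each employees row to its departments via dept_id.
Group joined rows by departments.id; compute SUM(m.hire_year) per group.
  1: ids {3, 22} → SUM(m.hire_year)=4032
  2: ids {1, 11, 21, 31, 32, 41} → SUM(m.hire_year)=12098
  3: ids {29, 30} → SUM(m.hire_year)=4038
  4: ids {15, 18, 37} → SUM(m.hire_year)=6059
  5: ids {8} → SUM(m.hire_year)=2023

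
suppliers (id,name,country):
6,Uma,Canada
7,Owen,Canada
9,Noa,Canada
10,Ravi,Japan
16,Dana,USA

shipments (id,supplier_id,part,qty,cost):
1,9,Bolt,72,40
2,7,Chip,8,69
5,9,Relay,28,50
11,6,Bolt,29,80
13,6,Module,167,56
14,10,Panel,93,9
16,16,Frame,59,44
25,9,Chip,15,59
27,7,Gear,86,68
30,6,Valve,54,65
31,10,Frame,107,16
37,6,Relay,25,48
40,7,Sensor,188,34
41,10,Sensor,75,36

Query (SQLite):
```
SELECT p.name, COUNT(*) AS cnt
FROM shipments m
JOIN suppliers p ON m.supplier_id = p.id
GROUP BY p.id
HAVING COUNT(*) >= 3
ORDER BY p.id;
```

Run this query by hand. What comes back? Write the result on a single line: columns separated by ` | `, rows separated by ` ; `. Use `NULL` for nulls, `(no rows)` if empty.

Uma | 4 ; Owen | 3 ; Noa | 3 ; Ravi | 3

Join each shipments row to its suppliers via supplier_id.
Group joined rows by suppliers.id; compute COUNT(*) per group.
HAVING: keep groups with count ≥ 3.
  6: ids {11, 13, 30, 37} → COUNT(*)=4
  7: ids {2, 27, 40} → COUNT(*)=3
  9: ids {1, 5, 25} → COUNT(*)=3
  10: ids {14, 31, 41} → COUNT(*)=3
  16: ids {16} → COUNT(*)=1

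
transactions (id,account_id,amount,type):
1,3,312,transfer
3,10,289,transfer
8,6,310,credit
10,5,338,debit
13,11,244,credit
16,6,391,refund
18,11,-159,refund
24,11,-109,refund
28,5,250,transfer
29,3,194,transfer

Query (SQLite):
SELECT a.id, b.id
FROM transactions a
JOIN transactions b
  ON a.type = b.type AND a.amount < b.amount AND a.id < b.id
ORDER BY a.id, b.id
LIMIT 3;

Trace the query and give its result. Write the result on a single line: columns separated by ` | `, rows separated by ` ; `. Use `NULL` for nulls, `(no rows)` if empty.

Pairs (a,b) with same type, a.amount < b.amount, a.id < b.id.
type groups: credit:{8,13} debit:{10} refund:{16,18,24} transfer:{1,3,28,29}
Ordered by (a.id, b.id); first 3.

18 | 24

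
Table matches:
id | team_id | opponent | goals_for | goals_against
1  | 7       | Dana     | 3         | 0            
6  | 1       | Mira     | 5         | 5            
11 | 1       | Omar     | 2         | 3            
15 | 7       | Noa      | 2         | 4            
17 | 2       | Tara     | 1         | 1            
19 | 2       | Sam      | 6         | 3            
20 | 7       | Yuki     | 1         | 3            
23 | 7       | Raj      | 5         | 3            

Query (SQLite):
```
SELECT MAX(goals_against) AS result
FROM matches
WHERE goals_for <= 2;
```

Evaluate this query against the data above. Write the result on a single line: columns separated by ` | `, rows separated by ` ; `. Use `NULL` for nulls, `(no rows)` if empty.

4

Rows where goals_for <= 2 → goals_against values: [3, 4, 1, 3].
MAX of non-NULL values = 4.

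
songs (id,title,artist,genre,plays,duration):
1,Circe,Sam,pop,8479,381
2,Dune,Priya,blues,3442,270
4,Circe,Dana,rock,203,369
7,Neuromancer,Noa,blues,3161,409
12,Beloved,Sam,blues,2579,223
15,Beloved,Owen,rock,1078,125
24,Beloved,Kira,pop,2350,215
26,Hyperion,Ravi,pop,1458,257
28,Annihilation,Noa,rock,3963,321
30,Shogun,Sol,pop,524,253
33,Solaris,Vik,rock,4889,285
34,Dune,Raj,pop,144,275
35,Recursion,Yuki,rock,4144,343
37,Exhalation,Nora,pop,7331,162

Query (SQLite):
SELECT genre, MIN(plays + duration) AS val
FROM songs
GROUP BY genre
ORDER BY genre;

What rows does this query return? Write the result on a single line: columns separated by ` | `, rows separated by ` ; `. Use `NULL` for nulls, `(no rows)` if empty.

blues | 2802 ; pop | 419 ; rock | 572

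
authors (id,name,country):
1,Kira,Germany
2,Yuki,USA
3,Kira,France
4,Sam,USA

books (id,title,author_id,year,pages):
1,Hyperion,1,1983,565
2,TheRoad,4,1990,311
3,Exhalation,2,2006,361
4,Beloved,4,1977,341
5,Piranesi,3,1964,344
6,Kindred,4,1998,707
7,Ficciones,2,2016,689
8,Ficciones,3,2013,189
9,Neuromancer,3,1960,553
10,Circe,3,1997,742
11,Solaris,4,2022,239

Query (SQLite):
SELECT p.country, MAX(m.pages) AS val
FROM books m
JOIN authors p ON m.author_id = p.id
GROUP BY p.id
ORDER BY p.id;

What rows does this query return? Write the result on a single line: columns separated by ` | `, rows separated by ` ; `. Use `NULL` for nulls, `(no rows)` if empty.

Join each books row to its authors via author_id.
Group joined rows by authors.id; compute MAX(m.pages) per group.
  1: ids {1} → MAX(m.pages)=565
  2: ids {3, 7} → MAX(m.pages)=689
  3: ids {5, 8, 9, 10} → MAX(m.pages)=742
  4: ids {2, 4, 6, 11} → MAX(m.pages)=707

Germany | 565 ; USA | 689 ; France | 742 ; USA | 707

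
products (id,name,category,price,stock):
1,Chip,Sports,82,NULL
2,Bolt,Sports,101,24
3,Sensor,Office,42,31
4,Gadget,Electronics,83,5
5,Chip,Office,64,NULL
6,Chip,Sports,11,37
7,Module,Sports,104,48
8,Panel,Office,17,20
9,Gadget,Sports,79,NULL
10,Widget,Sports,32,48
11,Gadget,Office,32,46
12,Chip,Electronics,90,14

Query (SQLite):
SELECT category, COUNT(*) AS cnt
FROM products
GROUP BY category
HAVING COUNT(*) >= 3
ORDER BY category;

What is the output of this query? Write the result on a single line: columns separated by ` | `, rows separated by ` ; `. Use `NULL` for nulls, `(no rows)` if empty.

Office | 4 ; Sports | 6

Partition products by category; compute COUNT(*) within each group.
HAVING: keep groups with count ≥ 3.
  Electronics: ids {4, 12} → COUNT(*)=2
  Office: ids {3, 5, 8, 11} → COUNT(*)=4
  Sports: ids {1, 2, 6, 7, 9, 10} → COUNT(*)=6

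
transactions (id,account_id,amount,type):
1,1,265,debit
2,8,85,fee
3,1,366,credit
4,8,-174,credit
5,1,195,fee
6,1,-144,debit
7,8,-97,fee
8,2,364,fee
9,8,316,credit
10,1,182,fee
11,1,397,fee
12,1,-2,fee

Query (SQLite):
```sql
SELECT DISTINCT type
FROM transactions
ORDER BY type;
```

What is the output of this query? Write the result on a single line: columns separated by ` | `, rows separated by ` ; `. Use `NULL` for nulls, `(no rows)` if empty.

Collect distinct type values from transactions.

credit ; debit ; fee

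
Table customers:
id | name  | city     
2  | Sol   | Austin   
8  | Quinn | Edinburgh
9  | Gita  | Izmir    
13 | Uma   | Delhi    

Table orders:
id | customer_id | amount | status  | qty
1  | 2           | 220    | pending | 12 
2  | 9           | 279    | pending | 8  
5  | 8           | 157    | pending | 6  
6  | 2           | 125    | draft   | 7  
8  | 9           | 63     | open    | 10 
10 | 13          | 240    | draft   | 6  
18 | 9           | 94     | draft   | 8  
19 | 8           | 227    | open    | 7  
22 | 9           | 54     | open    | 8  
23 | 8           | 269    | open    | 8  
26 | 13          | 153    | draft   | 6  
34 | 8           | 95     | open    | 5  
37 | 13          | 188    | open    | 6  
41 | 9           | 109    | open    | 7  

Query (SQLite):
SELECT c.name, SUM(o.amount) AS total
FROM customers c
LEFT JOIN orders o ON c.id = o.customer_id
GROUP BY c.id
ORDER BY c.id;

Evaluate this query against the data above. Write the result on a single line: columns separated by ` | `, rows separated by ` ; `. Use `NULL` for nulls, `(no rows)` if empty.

Sol | 345 ; Quinn | 748 ; Gita | 599 ; Uma | 581

LEFT JOIN keeps every customers row; unmatched ones get NULL for orders columns.
Group by customers.id and compute SUM(o.amount). SUM over an all-NULL group is NULL.
  2: ids {1, 6} → SUM(o.amount)=345
  8: ids {5, 19, 23, 34} → SUM(o.amount)=748
  9: ids {2, 8, 18, 22, 41} → SUM(o.amount)=599
  13: ids {10, 26, 37} → SUM(o.amount)=581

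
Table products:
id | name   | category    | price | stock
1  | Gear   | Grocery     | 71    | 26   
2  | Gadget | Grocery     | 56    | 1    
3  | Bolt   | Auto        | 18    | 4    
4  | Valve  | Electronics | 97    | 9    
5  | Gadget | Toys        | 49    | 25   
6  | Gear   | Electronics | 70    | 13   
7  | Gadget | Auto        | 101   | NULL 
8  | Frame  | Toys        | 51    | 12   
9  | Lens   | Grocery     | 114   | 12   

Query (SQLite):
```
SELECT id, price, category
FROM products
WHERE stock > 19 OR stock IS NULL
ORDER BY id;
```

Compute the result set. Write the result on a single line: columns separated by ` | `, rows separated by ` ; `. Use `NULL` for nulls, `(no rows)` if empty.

1 | 71 | Grocery ; 5 | 49 | Toys ; 7 | 101 | Auto

stock > 19: ids {1, 5}
stock IS NULL: ids {7}
Combine with OR.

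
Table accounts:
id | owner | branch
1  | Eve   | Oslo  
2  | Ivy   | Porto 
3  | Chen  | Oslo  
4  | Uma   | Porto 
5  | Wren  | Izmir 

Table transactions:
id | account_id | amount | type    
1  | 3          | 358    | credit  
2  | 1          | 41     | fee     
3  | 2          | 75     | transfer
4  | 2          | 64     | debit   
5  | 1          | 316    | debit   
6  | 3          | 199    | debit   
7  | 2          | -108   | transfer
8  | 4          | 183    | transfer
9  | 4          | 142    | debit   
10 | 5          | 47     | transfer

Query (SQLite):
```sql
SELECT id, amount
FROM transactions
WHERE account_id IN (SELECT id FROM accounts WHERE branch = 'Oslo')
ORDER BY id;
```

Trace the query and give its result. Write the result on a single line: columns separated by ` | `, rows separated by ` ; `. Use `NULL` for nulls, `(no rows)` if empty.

1 | 358 ; 2 | 41 ; 5 | 316 ; 6 | 199

Inner query: accounts.id where branch = 'Oslo'.
Outer: keep transactions rows whose account_id is in that set.
Inner query → {1, 3}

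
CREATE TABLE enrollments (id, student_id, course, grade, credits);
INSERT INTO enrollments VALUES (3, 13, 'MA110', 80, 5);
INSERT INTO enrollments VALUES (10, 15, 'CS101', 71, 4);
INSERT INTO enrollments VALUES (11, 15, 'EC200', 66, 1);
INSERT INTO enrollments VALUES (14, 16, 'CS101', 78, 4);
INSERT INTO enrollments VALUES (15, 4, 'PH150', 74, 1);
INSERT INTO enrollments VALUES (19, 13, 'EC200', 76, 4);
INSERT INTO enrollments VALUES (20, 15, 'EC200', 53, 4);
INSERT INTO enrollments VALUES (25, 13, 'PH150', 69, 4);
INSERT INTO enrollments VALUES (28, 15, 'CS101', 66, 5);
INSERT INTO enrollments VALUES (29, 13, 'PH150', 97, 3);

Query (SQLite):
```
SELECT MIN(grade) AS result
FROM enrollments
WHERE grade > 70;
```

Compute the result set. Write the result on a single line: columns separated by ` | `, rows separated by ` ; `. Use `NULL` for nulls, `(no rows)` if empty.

Rows where grade > 70 → grade values: [80, 71, 78, 74, 76, 97].
MIN of non-NULL values = 71.

71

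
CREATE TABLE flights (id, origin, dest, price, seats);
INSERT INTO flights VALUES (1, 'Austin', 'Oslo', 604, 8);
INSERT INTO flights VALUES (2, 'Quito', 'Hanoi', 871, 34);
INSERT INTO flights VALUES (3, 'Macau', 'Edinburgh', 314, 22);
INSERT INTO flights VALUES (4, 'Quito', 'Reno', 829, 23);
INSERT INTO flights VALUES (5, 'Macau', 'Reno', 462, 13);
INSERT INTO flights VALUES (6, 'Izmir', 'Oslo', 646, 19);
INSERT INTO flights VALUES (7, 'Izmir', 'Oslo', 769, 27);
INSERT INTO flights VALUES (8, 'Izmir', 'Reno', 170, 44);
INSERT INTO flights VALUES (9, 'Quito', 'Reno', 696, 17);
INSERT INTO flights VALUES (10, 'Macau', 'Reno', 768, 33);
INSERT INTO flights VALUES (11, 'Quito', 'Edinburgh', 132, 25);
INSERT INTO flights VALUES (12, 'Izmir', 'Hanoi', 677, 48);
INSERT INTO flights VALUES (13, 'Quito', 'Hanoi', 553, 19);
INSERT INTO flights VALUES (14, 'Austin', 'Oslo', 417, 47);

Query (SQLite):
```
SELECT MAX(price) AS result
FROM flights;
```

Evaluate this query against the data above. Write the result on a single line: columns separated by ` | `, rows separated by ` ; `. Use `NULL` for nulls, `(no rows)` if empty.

All price values: [604, 871, 314, 829, 462, 646, 769, 170, 696, 768, 132, 677, 553, 417].
MAX of non-NULL values = 871.

871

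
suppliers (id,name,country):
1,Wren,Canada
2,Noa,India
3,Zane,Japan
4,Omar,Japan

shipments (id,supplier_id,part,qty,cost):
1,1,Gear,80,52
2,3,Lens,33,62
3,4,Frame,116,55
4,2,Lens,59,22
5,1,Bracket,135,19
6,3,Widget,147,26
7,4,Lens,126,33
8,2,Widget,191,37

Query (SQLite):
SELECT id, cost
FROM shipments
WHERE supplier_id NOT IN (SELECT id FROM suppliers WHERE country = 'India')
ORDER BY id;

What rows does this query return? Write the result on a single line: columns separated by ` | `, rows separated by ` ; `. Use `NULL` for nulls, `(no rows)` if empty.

1 | 52 ; 2 | 62 ; 3 | 55 ; 5 | 19 ; 6 | 26 ; 7 | 33

Inner query: suppliers.id where country = 'India'.
Outer: keep shipments rows whose supplier_id is not in that set.
Inner query → {2}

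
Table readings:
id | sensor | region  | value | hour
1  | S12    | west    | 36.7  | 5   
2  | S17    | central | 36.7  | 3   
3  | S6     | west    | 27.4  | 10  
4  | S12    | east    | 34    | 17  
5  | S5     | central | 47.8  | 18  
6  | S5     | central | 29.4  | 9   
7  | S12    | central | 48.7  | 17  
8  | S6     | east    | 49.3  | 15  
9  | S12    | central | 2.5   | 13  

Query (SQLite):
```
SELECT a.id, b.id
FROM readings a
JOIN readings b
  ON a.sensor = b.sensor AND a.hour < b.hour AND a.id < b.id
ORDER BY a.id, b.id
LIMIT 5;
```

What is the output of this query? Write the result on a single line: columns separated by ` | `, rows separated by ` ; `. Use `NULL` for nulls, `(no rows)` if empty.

Pairs (a,b) with same sensor, a.hour < b.hour, a.id < b.id.
sensor groups: S12:{1,4,7,9} S17:{2} S5:{5,6} S6:{3,8}
Ordered by (a.id, b.id); first 5.

1 | 4 ; 1 | 7 ; 1 | 9 ; 3 | 8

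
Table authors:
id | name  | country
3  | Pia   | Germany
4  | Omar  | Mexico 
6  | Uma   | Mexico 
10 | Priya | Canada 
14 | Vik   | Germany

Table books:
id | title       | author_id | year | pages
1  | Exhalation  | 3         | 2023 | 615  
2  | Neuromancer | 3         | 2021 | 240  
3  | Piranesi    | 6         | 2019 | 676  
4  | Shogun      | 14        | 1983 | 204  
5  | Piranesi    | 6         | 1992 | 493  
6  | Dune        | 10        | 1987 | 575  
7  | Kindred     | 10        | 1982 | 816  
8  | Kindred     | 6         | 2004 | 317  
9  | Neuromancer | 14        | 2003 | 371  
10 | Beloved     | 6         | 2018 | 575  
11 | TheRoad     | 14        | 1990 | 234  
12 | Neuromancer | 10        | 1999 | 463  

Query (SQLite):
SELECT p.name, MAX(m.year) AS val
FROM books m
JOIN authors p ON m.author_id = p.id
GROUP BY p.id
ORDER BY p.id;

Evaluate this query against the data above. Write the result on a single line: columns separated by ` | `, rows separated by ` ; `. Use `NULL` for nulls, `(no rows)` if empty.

Join each books row to its authors via author_id.
Group joined rows by authors.id; compute MAX(m.year) per group.
  3: ids {1, 2} → MAX(m.year)=2023
  6: ids {3, 5, 8, 10} → MAX(m.year)=2019
  10: ids {6, 7, 12} → MAX(m.year)=1999
  14: ids {4, 9, 11} → MAX(m.year)=2003

Pia | 2023 ; Uma | 2019 ; Priya | 1999 ; Vik | 2003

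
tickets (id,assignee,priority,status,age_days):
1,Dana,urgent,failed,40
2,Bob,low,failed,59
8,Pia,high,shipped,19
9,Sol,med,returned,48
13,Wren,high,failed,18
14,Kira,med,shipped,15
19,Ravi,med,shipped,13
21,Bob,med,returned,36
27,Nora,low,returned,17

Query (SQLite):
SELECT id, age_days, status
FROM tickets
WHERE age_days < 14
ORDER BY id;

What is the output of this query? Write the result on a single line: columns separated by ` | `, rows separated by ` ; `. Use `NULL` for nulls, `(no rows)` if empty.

19 | 13 | shipped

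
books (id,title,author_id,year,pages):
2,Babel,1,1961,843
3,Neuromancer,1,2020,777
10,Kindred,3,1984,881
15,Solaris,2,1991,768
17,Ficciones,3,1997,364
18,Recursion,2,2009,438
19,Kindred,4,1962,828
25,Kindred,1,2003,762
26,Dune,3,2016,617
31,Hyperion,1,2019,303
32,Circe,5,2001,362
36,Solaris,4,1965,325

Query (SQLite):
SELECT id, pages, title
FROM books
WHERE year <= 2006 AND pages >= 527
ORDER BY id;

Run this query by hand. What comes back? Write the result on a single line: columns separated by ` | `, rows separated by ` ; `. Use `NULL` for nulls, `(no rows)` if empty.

year <= 2006: ids {2, 10, 15, 17, 19, 25, 32, 36}
pages >= 527: ids {2, 3, 10, 15, 19, 25, 26}
Combine with AND.

2 | 843 | Babel ; 10 | 881 | Kindred ; 15 | 768 | Solaris ; 19 | 828 | Kindred ; 25 | 762 | Kindred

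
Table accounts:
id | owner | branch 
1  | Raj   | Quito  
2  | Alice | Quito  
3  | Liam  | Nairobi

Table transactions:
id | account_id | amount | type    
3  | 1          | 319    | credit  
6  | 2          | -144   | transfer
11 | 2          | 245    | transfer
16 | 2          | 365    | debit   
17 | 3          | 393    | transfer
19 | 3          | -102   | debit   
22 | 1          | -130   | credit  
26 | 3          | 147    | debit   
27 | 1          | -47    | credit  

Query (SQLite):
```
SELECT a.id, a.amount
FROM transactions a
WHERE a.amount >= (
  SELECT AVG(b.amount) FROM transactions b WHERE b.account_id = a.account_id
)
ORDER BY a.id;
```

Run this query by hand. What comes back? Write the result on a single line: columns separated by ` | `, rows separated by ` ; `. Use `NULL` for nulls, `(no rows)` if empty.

3 | 319 ; 11 | 245 ; 16 | 365 ; 17 | 393 ; 26 | 147

For each transactions row a, compute AVG(amount) over rows sharing a.account_id.
Keep row a if a.amount >= that per-group AVG.
  account_id=1: AVG(amount) = 47.333333
  account_id=2: AVG(amount) = 155.333333
  account_id=3: AVG(amount) = 146.0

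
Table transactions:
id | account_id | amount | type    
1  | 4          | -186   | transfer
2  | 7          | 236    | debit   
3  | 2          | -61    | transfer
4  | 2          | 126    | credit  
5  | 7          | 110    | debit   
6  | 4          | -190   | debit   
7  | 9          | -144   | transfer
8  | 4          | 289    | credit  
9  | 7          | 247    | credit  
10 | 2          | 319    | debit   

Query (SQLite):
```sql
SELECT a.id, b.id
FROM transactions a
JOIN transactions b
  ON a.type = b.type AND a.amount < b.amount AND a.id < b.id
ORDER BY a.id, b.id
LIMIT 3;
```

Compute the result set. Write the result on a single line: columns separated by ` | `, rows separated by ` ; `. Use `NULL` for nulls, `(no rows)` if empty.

Pairs (a,b) with same type, a.amount < b.amount, a.id < b.id.
type groups: credit:{4,8,9} debit:{2,5,6,10} transfer:{1,3,7}
Ordered by (a.id, b.id); first 3.

1 | 3 ; 1 | 7 ; 2 | 10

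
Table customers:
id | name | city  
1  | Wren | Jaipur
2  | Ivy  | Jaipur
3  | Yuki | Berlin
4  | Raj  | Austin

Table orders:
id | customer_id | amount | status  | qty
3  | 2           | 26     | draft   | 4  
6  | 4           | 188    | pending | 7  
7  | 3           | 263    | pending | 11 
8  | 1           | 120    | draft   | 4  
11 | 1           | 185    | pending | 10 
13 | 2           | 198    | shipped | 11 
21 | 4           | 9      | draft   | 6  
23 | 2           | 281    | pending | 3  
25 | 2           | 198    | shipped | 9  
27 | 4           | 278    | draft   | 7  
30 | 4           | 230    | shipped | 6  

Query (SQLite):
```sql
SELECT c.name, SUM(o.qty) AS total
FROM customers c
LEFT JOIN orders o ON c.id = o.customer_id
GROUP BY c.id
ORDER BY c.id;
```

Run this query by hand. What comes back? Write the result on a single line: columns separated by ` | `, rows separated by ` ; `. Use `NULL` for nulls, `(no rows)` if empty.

Wren | 14 ; Ivy | 27 ; Yuki | 11 ; Raj | 26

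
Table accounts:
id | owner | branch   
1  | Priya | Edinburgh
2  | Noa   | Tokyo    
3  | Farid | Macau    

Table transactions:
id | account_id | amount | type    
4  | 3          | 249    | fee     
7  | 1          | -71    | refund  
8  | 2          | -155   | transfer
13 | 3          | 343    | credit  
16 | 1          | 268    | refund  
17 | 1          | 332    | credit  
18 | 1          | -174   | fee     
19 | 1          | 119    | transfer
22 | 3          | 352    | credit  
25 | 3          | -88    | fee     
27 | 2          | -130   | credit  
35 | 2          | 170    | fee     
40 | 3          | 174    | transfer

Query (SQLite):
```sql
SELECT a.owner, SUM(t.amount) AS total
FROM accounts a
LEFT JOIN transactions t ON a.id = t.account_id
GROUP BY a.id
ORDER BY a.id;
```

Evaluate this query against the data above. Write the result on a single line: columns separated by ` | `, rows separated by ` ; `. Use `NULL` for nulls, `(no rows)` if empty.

LEFT JOIN keeps every accounts row; unmatched ones get NULL for transactions columns.
Group by accounts.id and compute SUM(t.amount). SUM over an all-NULL group is NULL.
  1: ids {7, 16, 17, 18, 19} → SUM(t.amount)=474
  2: ids {8, 27, 35} → SUM(t.amount)=-115
  3: ids {4, 13, 22, 25, 40} → SUM(t.amount)=1030

Priya | 474 ; Noa | -115 ; Farid | 1030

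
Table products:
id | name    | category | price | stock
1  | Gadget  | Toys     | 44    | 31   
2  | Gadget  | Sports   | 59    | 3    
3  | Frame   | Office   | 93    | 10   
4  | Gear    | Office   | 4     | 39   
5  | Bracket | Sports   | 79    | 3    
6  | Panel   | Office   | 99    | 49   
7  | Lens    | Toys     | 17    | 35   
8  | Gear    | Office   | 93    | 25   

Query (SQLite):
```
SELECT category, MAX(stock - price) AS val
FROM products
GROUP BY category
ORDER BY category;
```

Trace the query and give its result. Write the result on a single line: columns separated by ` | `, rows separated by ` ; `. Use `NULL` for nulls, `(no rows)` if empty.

Office | 35 ; Sports | -56 ; Toys | 18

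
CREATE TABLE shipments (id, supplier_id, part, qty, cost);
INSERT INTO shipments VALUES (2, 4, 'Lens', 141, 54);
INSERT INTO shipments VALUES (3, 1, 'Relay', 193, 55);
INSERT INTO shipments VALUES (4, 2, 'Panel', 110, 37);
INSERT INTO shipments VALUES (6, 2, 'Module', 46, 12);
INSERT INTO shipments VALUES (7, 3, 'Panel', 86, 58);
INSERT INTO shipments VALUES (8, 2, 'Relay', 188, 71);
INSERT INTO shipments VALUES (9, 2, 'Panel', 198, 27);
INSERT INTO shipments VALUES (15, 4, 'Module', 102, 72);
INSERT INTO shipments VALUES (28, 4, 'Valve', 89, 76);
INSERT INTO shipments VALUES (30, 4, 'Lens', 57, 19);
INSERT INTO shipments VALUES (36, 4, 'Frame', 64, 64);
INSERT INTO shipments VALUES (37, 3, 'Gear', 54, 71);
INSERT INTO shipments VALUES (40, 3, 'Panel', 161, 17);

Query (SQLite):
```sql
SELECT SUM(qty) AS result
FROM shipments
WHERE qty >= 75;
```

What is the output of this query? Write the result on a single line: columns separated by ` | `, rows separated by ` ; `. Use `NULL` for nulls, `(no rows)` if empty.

1268

Rows where qty >= 75 → qty values: [141, 193, 110, 86, 188, 198, 102, 89, 161].
SUM of non-NULL values = 1268.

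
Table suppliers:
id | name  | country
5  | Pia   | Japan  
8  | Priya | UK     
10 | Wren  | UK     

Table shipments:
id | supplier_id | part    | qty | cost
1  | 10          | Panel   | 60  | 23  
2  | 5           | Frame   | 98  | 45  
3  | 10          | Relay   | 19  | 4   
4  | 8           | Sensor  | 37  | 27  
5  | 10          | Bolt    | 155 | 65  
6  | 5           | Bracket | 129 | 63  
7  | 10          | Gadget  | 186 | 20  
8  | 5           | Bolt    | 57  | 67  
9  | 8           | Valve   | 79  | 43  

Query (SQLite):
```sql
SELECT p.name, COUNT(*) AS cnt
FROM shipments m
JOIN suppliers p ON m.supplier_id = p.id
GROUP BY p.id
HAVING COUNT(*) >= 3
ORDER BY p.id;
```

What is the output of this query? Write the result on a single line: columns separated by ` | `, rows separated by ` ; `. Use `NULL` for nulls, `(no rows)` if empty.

Join each shipments row to its suppliers via supplier_id.
Group joined rows by suppliers.id; compute COUNT(*) per group.
HAVING: keep groups with count ≥ 3.
  5: ids {2, 6, 8} → COUNT(*)=3
  8: ids {4, 9} → COUNT(*)=2
  10: ids {1, 3, 5, 7} → COUNT(*)=4

Pia | 3 ; Wren | 4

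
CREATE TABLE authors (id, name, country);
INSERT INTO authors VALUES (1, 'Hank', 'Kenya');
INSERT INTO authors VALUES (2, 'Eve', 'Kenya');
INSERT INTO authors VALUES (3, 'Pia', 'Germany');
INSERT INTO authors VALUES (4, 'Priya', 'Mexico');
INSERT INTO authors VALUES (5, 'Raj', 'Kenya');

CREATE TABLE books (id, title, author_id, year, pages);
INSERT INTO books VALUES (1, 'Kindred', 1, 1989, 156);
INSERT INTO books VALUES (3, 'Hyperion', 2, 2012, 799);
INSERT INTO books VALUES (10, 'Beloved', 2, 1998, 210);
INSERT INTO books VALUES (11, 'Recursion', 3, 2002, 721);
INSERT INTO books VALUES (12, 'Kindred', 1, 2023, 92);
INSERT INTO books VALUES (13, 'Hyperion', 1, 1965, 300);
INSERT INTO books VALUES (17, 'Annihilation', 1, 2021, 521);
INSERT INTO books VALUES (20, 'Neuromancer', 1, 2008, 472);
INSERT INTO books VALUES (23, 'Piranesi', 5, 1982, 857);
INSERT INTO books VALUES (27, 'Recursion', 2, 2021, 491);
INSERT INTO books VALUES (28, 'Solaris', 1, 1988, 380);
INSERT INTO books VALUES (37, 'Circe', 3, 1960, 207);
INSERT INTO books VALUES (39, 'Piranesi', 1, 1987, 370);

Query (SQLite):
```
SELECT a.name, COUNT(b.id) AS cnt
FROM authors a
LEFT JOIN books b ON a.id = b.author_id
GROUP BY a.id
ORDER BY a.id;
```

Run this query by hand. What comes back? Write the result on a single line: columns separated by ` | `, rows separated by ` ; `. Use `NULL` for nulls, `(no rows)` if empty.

LEFT JOIN keeps every authors row; unmatched ones get NULL for books columns.
Group by authors.id and compute COUNT(b.id). COUNT(col) of an all-NULL group is 0.
  1: ids {1, 12, 13, 17, 20, 28, 39} → COUNT(b.id)=7
  2: ids {3, 10, 27} → COUNT(b.id)=3
  3: ids {11, 37} → COUNT(b.id)=2
  4: ids {—} → COUNT(b.id)=0
  5: ids {23} → COUNT(b.id)=1

Hank | 7 ; Eve | 3 ; Pia | 2 ; Priya | 0 ; Raj | 1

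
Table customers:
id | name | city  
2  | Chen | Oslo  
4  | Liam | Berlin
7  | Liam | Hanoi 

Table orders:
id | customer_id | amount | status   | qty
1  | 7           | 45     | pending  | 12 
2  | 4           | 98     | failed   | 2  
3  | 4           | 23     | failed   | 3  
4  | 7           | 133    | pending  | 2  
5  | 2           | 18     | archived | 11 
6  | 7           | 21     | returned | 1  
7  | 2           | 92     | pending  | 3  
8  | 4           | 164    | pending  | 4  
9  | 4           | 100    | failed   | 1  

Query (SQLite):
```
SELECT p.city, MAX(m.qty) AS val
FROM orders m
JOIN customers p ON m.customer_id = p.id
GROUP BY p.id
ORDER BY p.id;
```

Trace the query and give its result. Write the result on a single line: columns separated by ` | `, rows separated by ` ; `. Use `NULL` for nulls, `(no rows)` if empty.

Oslo | 11 ; Berlin | 4 ; Hanoi | 12

Join each orders row to its customers via customer_id.
Group joined rows by customers.id; compute MAX(m.qty) per group.
  2: ids {5, 7} → MAX(m.qty)=11
  4: ids {2, 3, 8, 9} → MAX(m.qty)=4
  7: ids {1, 4, 6} → MAX(m.qty)=12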